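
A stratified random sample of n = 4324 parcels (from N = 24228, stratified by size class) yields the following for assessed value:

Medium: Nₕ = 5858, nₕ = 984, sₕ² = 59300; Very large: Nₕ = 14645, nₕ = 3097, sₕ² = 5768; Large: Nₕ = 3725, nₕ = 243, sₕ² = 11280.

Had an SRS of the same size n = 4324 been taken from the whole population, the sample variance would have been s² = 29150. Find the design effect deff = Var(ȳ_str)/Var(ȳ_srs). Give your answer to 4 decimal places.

0.8114

Var(ȳ_str) = Σ Wₕ²(1−fₕ)sₕ²/nₕ with Wₕ = Nₕ/24228:
  Medium: (5858/24228)²·(1−984/5858)·59300/984 = 2.9312939
  Very large: (14645/24228)²·(1−3097/14645)·5768/3097 = 0.53659308
  Large: (3725/24228)²·(1−243/3725)·11280/243 = 1.0257056
  → Var(ȳ_str) = 4.4935926.
Var(ȳ_srs) = (1 − 4324/24228)·29150/4324 = 5.5382897.
deff = 4.4935926 / 5.5382897 = 0.8114.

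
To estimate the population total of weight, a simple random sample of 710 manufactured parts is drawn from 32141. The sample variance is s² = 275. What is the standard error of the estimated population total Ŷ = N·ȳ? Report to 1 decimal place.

Var(Ŷ) = N²·Var(ȳ) = N²·(1 − n/N)·s²/n.
f = 710/32141 = 0.02209017; Var(ȳ) = 0.97790983·275/710 = 0.37876789.
Var(Ŷ) = 32141² · 0.37876789 = 3.9128385 × 10^8.
SE(Ŷ) = √(3.9128385 × 10^8) = 19780.9.

19780.9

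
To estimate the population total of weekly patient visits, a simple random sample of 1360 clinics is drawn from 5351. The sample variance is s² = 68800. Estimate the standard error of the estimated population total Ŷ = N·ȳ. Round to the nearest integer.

Var(Ŷ) = N²·Var(ȳ) = N²·(1 − n/N)·s²/n.
f = 1360/5351 = 0.25415810; Var(ȳ) = 0.74584190·68800/1360 = 37.730825.
Var(Ŷ) = 5351² · 37.730825 = 1.0803543 × 10^9.
SE(Ŷ) = √(1.0803543 × 10^9) = 32869.

32869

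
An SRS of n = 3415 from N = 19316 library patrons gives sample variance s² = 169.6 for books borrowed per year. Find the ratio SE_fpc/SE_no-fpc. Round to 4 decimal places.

0.9073

f = n/N = 3415/19316 = 0.17679644.
SE_no-fpc = √(s²/n) = 0.22285253; SE_fpc = √((1−f)s²/n) = 0.20219536.
Ratio = √(1−f) = 0.90730566.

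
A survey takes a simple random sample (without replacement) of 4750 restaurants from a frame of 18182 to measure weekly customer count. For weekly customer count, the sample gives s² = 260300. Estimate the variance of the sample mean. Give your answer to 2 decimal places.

40.48

Under SRS without replacement, Var(ȳ) = (1 − f)·s²/n with f = n/N = 4750/18182 = 0.26124739.
Var(ȳ) = (1 − 0.26124739)·260300/4750 = 0.73875261·54.8 = 40.483643.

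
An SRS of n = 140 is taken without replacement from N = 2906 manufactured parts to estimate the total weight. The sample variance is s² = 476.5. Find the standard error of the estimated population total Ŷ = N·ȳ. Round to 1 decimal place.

5230.5

Var(Ŷ) = N²·Var(ȳ) = N²·(1 − n/N)·s²/n.
f = 140/2906 = 0.04817619; Var(ȳ) = 0.95182381·476.5/140 = 3.2396003.
Var(Ŷ) = 2906² · 3.2396003 = 2.7357893 × 10^7.
SE(Ŷ) = √(2.7357893 × 10^7) = 5230.5.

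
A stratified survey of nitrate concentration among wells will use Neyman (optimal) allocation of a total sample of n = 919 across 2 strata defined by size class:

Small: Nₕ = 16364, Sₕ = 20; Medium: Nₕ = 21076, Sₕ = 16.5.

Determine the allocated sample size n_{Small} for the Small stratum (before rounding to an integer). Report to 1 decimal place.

445.6

Neyman allocation: nₕ = n·NₕSₕ / Σⱼ NⱼSⱼ.
Σ NⱼSⱼ = 16364·20 + 21076·16.5 = 675034.
n_{Small} = 919·16364·20 / 675034 = 445.6.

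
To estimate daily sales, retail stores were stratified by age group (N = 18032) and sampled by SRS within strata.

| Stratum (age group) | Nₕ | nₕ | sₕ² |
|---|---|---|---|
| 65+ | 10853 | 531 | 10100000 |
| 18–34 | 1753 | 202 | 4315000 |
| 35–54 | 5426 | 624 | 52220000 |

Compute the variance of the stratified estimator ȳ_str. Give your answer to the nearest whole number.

13438

Var(ȳ_str) = Σₕ Wₕ²(1 − fₕ)sₕ²/nₕ with Wₕ = Nₕ/N, N = 18032.
65+: Wₕ = 0.60187445; term = 0.60187445²·(1 − 0.04892656)·10100000/531 = 6553.1893.
18–34: Wₕ = 0.09721606; term = 0.09721606²·(1 − 0.11523103)·4315000/202 = 178.62216.
35–54: Wₕ = 0.30090949; term = 0.30090949²·(1 − 0.11500184)·52220000/624 = 6706.0444.
Sum = 13437.856.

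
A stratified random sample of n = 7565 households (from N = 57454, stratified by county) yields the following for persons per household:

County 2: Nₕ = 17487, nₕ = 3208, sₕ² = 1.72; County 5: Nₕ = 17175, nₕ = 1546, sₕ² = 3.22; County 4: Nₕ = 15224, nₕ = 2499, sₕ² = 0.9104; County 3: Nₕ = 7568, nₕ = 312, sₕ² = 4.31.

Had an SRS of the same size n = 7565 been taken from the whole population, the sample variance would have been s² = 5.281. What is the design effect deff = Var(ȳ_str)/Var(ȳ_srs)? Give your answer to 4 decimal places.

Var(ȳ_str) = Σ Wₕ²(1−fₕ)sₕ²/nₕ with Wₕ = Nₕ/57454:
  County 2: (17487/57454)²·(1−3208/17487)·1.72/3208 = 4.0557077 × 10^-5
  County 5: (17175/57454)²·(1−1546/17175)·3.22/1546 = 1.6936894 × 10^-4
  County 4: (15224/57454)²·(1−2499/15224)·0.9104/2499 = 2.1380213 × 10^-5
  County 3: (7568/57454)²·(1−312/7568)·4.31/312 = 2.2980556 × 10^-4
  → Var(ȳ_str) = 4.6111179 × 10^-4.
Var(ȳ_srs) = (1 − 7565/57454)·5.281/7565 = 6.0616627 × 10^-4.
deff = (4.6111179 × 10^-4) / (6.0616627 × 10^-4) = 0.7607.

0.7607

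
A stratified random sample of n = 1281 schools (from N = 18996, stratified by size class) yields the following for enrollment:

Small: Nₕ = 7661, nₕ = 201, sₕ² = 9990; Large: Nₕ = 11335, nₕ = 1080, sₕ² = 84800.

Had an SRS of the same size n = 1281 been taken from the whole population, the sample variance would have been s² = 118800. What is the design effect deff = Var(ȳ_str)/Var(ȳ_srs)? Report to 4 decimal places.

0.3835

Var(ȳ_str) = Σ Wₕ²(1−fₕ)sₕ²/nₕ with Wₕ = Nₕ/18996:
  Small: (7661/18996)²·(1−201/7661)·9990/201 = 7.8717157
  Large: (11335/18996)²·(1−1080/11335)·84800/1080 = 25.293269
  → Var(ȳ_str) = 33.164985.
Var(ȳ_srs) = (1 − 1281/18996)·118800/1281 = 86.486099.
deff = 33.164985 / 86.486099 = 0.3835.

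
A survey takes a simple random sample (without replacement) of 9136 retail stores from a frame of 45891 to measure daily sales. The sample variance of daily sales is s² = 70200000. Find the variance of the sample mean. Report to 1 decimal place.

6154.2

Under SRS without replacement, Var(ȳ) = (1 − f)·s²/n with f = n/N = 9136/45891 = 0.19908043.
Var(ȳ) = (1 − 0.19908043)·70200000/9136 = 0.80091957·7683.8879 = 6154.1762.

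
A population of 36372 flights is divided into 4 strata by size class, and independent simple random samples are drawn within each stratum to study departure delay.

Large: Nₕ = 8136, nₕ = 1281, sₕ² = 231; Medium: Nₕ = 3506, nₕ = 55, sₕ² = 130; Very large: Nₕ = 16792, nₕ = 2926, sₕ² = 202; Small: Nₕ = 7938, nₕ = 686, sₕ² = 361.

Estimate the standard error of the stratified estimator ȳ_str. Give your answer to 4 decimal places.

0.2535

Var(ȳ_str) = Σₕ Wₕ²(1 − fₕ)sₕ²/nₕ with Wₕ = Nₕ/N, N = 36372.
Large: Wₕ = 0.22368855; term = 0.22368855²·(1 − 0.15744838)·231/1281 = 0.0076023329.
Medium: Wₕ = 0.09639283; term = 0.09639283²·(1 − 0.01568739)·130/55 = 0.021617386.
Very large: Wₕ = 0.46167382; term = 0.46167382²·(1 − 0.17424964)·202/2926 = 0.01215056.
Small: Wₕ = 0.21824480; term = 0.21824480²·(1 − 0.08641975)·361/686 = 0.022899058.
Sum = 0.064269337.
SE = √(0.064269337) = 0.2535.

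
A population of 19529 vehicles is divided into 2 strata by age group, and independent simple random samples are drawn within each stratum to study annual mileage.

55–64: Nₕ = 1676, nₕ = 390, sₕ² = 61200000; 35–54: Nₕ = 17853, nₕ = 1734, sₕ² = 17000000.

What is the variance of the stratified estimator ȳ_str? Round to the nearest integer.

8284

Var(ȳ_str) = Σₕ Wₕ²(1 − fₕ)sₕ²/nₕ with Wₕ = Nₕ/N, N = 19529.
55–64: Wₕ = 0.08582109; term = 0.08582109²·(1 − 0.23269690)·61200000/390 = 886.83288.
35–54: Wₕ = 0.91417891; term = 0.91417891²·(1 − 0.09712653)·17000000/1734 = 7397.5706.
Sum = 8284.4035.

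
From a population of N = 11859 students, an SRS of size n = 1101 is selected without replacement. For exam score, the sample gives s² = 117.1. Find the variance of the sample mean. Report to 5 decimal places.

0.09648

Under SRS without replacement, Var(ȳ) = (1 − f)·s²/n with f = n/N = 1101/11859 = 0.09284088.
Var(ȳ) = (1 − 0.09284088)·117.1/1101 = 0.90715912·0.10635786 = 0.096483499.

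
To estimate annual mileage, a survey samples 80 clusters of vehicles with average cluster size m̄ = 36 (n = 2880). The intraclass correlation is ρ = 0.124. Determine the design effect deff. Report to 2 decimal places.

5.34

deff = 1 + (36 − 1)·0.124 = 1 + 4.34 = 5.34.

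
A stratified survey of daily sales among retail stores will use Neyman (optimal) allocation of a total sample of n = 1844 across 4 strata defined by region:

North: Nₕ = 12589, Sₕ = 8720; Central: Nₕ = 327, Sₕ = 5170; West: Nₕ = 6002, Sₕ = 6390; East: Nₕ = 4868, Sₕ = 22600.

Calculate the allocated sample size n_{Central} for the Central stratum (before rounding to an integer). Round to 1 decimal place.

Neyman allocation: nₕ = n·NₕSₕ / Σⱼ NⱼSⱼ.
Σ NⱼSⱼ = 12589·8720 + 327·5170 + 6002·6390 + 4868·22600 = 2.5983625 × 10^8.
n_{Central} = 1844·327·5170 / (2.5983625 × 10^8) = 12.0.

12.0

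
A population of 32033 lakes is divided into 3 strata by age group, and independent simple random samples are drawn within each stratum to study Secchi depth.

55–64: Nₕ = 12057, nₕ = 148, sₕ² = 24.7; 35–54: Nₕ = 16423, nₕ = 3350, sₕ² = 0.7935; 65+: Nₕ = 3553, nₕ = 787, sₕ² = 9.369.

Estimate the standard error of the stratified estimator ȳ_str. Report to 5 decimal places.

Var(ȳ_str) = Σₕ Wₕ²(1 − fₕ)sₕ²/nₕ with Wₕ = Nₕ/N, N = 32033.
55–64: Wₕ = 0.37639309; term = 0.37639309²·(1 − 0.01227503)·24.7/148 = 0.023353639.
35–54: Wₕ = 0.51269004; term = 0.51269004²·(1 − 0.20398222)·0.7935/3350 = 4.9560383 × 10^-5.
65+: Wₕ = 0.11091687; term = 0.11091687²·(1 − 0.22150296)·9.369/787 = 1.1401728 × 10^-4.
Sum = 0.023517217.
SE = √(0.023517217) = 0.15335.

0.15335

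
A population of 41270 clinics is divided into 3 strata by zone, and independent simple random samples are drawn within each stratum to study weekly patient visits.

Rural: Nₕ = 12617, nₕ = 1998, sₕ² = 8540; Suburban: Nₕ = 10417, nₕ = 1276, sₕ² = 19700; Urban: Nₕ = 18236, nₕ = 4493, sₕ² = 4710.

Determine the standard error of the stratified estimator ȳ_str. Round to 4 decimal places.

Var(ȳ_str) = Σₕ Wₕ²(1 − fₕ)sₕ²/nₕ with Wₕ = Nₕ/N, N = 41270.
Rural: Wₕ = 0.30571844; term = 0.30571844²·(1 − 0.15835777)·8540/1998 = 0.33622745.
Suburban: Wₕ = 0.25241095; term = 0.25241095²·(1 − 0.12249208)·19700/1276 = 0.86314347.
Urban: Wₕ = 0.44187061; term = 0.44187061²·(1 − 0.24638079)·4710/4493 = 0.15425054.
Sum = 1.3536215.
SE = √(1.3536215) = 1.1635.

1.1635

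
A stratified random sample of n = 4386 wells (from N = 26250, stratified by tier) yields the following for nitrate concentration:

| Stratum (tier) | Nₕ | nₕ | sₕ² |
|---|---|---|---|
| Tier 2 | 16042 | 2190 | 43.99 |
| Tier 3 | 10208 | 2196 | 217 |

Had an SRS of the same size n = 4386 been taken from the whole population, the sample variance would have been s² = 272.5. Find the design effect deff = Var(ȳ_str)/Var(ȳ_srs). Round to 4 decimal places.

Var(ȳ_str) = Σ Wₕ²(1−fₕ)sₕ²/nₕ with Wₕ = Nₕ/26250:
  Tier 2: (16042/26250)²·(1−2190/16042)·43.99/2190 = 0.0064777208
  Tier 3: (10208/26250)²·(1−2196/10208)·217/2196 = 0.011728714
  → Var(ȳ_str) = 0.018206435.
Var(ȳ_srs) = (1 − 4386/26250)·272.5/4386 = 0.051748551.
deff = 0.018206435 / 0.051748551 = 0.3518.

0.3518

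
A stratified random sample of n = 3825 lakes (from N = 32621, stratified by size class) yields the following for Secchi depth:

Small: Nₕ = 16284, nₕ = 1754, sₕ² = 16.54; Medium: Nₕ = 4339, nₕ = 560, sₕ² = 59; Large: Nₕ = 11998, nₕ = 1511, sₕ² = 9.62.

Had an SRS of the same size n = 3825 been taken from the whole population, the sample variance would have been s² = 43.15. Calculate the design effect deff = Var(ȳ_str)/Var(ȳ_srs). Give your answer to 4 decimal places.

Var(ȳ_str) = Σ Wₕ²(1−fₕ)sₕ²/nₕ with Wₕ = Nₕ/32621:
  Small: (16284/32621)²·(1−1754/16284)·16.54/1754 = 0.0020967086
  Medium: (4339/32621)²·(1−560/4339)·59/560 = 0.001623439
  Large: (11998/32621)²·(1−1511/11998)·9.62/1511 = 7.5279408 × 10^-4
  → Var(ȳ_str) = 0.0044729417.
Var(ȳ_srs) = (1 − 3825/32621)·43.15/3825 = 0.0099582782.
deff = 0.0044729417 / 0.0099582782 = 0.4492.

0.4492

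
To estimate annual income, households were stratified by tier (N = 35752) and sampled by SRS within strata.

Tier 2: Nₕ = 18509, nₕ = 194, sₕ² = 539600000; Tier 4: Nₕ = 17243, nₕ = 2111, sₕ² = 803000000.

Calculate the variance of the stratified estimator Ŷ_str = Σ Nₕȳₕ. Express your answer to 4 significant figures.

1.042 × 10^15

Var(Ŷ_str) = Σₕ Nₕ²(1 − fₕ)sₕ²/nₕ.
Tier 2: 18509²·(1 − 194/18509)·539600000/194 = 9.4288796 × 10^14.
Tier 4: 17243²·(1 − 2111/17243)·803000000/2111 = 9.9251361 × 10^13.
Sum = 1.0421393 × 10^15.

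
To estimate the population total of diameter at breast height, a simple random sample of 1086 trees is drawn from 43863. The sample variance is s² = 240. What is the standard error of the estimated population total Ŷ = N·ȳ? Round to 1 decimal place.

Var(Ŷ) = N²·Var(ȳ) = N²·(1 − n/N)·s²/n.
f = 1086/43863 = 0.02475891; Var(ȳ) = 0.97524109·240/1086 = 0.21552289.
Var(Ŷ) = 43863² · 0.21552289 = 4.1465802 × 10^8.
SE(Ŷ) = √(4.1465802 × 10^8) = 20363.2.

20363.2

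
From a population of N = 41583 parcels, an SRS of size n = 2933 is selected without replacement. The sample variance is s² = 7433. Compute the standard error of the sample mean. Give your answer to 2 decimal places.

Under SRS without replacement, Var(ȳ) = (1 − f)·s²/n with f = n/N = 2933/41583 = 0.07053363.
Var(ȳ) = (1 − 0.07053363)·7433/2933 = 0.92946637·2.5342653 = 2.3555143.
SE(ȳ) = √(2.3555143) = 1.53.

1.53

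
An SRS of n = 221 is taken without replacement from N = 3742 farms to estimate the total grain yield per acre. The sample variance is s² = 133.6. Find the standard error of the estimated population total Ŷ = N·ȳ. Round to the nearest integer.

2822

Var(Ŷ) = N²·Var(ȳ) = N²·(1 − n/N)·s²/n.
f = 221/3742 = 0.05905933; Var(ȳ) = 0.94094067·133.6/221 = 0.56882205.
Var(Ŷ) = 3742² · 0.56882205 = 7.9649672 × 10^6.
SE(Ŷ) = √(7.9649672 × 10^6) = 2822.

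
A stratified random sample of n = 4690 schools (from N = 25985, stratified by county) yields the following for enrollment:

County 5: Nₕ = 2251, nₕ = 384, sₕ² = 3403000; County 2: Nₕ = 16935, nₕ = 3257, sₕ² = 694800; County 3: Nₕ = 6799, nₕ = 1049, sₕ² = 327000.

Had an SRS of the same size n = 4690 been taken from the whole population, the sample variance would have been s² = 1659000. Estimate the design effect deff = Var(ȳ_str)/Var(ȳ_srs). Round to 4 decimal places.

0.5050

Var(ȳ_str) = Σ Wₕ²(1−fₕ)sₕ²/nₕ with Wₕ = Nₕ/25985:
  County 5: (2251/25985)²·(1−384/2251)·3403000/384 = 55.157566
  County 2: (16935/25985)²·(1−3257/16935)·694800/3257 = 73.182023
  County 3: (6799/25985)²·(1−1049/6799)·327000/1049 = 18.048442
  → Var(ȳ_str) = 146.38803.
Var(ȳ_srs) = (1 − 4690/25985)·1659000/4690 = 289.88682.
deff = 146.38803 / 289.88682 = 0.5050.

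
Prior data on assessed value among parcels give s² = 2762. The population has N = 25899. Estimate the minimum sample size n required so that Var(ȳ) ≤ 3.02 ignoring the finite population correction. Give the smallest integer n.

Without fpc, n₀ = s²/D = 2762/3.02 = 914.5695.
Rounding up, n = 915.

915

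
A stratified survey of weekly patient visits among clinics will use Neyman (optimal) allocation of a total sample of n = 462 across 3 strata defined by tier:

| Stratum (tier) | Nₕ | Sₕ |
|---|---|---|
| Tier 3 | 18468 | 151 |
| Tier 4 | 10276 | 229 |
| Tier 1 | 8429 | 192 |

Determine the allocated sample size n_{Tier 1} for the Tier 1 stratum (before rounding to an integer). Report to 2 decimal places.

110.60

Neyman allocation: nₕ = n·NₕSₕ / Σⱼ NⱼSⱼ.
Σ NⱼSⱼ = 18468·151 + 10276·229 + 8429·192 = 6.76024 × 10^6.
n_{Tier 1} = 462·8429·192 / (6.76024 × 10^6) = 110.60.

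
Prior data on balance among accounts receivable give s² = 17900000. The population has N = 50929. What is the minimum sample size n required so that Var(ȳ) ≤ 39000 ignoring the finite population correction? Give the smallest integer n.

459

Without fpc, n₀ = s²/D = 17900000/39000 = 458.9744.
Rounding up, n = 459.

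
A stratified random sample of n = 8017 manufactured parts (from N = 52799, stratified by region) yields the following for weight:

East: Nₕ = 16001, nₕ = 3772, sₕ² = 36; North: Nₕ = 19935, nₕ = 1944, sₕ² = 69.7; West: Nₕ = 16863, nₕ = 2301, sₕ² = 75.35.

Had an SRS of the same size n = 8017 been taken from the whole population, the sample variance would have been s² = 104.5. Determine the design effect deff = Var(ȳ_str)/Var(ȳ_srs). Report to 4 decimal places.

0.7387

Var(ȳ_str) = Σ Wₕ²(1−fₕ)sₕ²/nₕ with Wₕ = Nₕ/52799:
  East: (16001/52799)²·(1−3772/16001)·36/3772 = 6.6991159 × 10^-4
  North: (19935/52799)²·(1−1944/19935)·69.7/1944 = 0.0046127155
  West: (16863/52799)²·(1−2301/16863)·75.35/2301 = 0.0028845038
  → Var(ȳ_str) = 0.0081671309.
Var(ȳ_srs) = (1 − 8017/52799)·104.5/8017 = 0.011055597.
deff = 0.0081671309 / 0.011055597 = 0.7387.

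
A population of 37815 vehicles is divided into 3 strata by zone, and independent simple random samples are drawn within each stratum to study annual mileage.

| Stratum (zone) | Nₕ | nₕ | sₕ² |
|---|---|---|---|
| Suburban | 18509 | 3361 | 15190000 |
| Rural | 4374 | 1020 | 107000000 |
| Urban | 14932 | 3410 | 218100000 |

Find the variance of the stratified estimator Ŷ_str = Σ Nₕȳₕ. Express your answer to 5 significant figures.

Var(Ŷ_str) = Σₕ Nₕ²(1 − fₕ)sₕ²/nₕ.
Suburban: 18509²·(1 − 3361/18509)·15190000/3361 = 1.2671485 × 10^12.
Rural: 4374²·(1 − 1020/4374)·107000000/1020 = 1.5389533 × 10^12.
Urban: 14932²·(1 − 3410/14932)·218100000/3410 = 1.1003913 × 10^13.
Sum = 1.3810015 × 10^13.

1.3810 × 10^13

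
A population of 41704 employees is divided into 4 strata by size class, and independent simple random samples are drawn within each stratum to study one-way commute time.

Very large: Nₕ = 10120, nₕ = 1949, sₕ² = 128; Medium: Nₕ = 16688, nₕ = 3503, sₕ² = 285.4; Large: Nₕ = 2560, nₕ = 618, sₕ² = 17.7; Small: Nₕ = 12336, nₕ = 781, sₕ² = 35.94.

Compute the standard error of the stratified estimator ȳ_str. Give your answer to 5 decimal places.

0.13147

Var(ȳ_str) = Σₕ Wₕ²(1 − fₕ)sₕ²/nₕ with Wₕ = Nₕ/N, N = 41704.
Very large: Wₕ = 0.24266257; term = 0.24266257²·(1 − 0.19258893)·128/1949 = 0.0031224711.
Medium: Wₕ = 0.40015346; term = 0.40015346²·(1 − 0.20991131)·285.4/3503 = 0.010307251.
Large: Wₕ = 0.06138500; term = 0.06138500²·(1 − 0.24140625)·17.7/618 = 8.1868825 × 10^-5.
Small: Wₕ = 0.29579896; term = 0.29579896²·(1 − 0.06331064)·35.94/781 = 0.0037715157.
Sum = 0.017283107.
SE = √(0.017283107) = 0.13147.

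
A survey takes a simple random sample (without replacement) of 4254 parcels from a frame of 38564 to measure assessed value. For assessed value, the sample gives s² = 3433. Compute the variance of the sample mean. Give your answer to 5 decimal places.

Under SRS without replacement, Var(ȳ) = (1 − f)·s²/n with f = n/N = 4254/38564 = 0.11031013.
Var(ȳ) = (1 − 0.11031013)·3433/4254 = 0.88968987·0.80700517 = 0.71798432.

0.71798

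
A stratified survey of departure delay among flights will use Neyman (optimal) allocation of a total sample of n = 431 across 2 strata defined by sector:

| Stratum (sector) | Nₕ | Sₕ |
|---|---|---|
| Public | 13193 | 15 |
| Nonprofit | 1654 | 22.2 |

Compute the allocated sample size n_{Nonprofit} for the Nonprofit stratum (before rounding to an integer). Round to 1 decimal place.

67.5

Neyman allocation: nₕ = n·NₕSₕ / Σⱼ NⱼSⱼ.
Σ NⱼSⱼ = 13193·15 + 1654·22.2 = 234613.8.
n_{Nonprofit} = 431·1654·22.2 / 234613.8 = 67.5.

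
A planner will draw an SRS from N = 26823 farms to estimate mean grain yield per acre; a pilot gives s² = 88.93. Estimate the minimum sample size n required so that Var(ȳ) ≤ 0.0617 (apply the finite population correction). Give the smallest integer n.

1368

Without fpc, n₀ = s²/D = 88.93/0.0617 = 1441.3290.
With fpc, (1 − n/N)·s²/n ≤ D requires n ≥ n₀/(1 + n₀/N) = 1441.3290/(1 + 1441.3290/26823) = 1367.8290.
Rounding up, n = 1368.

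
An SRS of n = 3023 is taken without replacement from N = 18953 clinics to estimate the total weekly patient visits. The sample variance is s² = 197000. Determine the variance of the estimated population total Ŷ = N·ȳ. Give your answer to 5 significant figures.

Var(Ŷ) = N²·Var(ȳ) = N²·(1 − n/N)·s²/n.
f = 3023/18953 = 0.15949982; Var(ȳ) = 0.84050018·197000/3023 = 54.77292.
Var(Ŷ) = 18953² · 54.77292 = 1.9675321 × 10^10.

1.9675 × 10^10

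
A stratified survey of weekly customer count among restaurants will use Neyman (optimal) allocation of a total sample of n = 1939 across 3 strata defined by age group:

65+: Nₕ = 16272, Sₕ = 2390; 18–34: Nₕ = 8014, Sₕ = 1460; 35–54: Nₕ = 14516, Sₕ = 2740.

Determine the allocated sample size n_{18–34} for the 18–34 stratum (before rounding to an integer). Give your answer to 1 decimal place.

Neyman allocation: nₕ = n·NₕSₕ / Σⱼ NⱼSⱼ.
Σ NⱼSⱼ = 16272·2390 + 8014·1460 + 14516·2740 = 9.036436 × 10^7.
n_{18–34} = 1939·8014·1460 / (9.036436 × 10^7) = 251.1.

251.1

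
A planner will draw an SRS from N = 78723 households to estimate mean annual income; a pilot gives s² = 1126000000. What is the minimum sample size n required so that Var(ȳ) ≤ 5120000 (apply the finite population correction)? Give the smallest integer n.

220

Without fpc, n₀ = s²/D = 1126000000/5120000 = 219.9219.
With fpc, (1 − n/N)·s²/n ≤ D requires n ≥ n₀/(1 + n₀/N) = 219.9219/(1 + 219.9219/78723) = 219.3092.
Rounding up, n = 220.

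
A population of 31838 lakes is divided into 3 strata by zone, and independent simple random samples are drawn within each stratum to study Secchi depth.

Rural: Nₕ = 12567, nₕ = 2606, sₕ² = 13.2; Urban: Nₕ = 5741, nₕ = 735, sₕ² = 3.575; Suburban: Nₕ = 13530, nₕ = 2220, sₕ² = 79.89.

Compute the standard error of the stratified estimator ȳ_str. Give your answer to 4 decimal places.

0.0787

Var(ȳ_str) = Σₕ Wₕ²(1 − fₕ)sₕ²/nₕ with Wₕ = Nₕ/N, N = 31838.
Rural: Wₕ = 0.39471700; term = 0.39471700²·(1 − 0.20736850)·13.2/2606 = 6.255219 × 10^-4.
Urban: Wₕ = 0.18031912; term = 0.18031912²·(1 − 0.12802648)·3.575/735 = 1.3790358 × 10^-4.
Suburban: Wₕ = 0.42496388; term = 0.42496388²·(1 − 0.16407982)·79.89/2220 = 0.005432607.
Sum = 0.0061960325.
SE = √(0.0061960325) = 0.0787.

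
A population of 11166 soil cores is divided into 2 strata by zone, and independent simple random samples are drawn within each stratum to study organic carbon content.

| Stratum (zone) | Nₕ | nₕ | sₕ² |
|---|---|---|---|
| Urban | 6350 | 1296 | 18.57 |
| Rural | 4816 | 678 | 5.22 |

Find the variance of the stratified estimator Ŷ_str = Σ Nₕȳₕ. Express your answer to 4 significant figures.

Var(Ŷ_str) = Σₕ Nₕ²(1 − fₕ)sₕ²/nₕ.
Urban: 6350²·(1 − 1296/6350)·18.57/1296 = 459849.66.
Rural: 4816²·(1 − 678/4816)·5.22/678 = 153432.65.
Sum = 613282.31.

613300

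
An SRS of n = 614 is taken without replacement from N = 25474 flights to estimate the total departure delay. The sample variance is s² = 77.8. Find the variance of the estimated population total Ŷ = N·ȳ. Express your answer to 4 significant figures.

Var(Ŷ) = N²·Var(ȳ) = N²·(1 − n/N)·s²/n.
f = 614/25474 = 0.02410301; Var(ȳ) = 0.97589699·77.8/614 = 0.123656.
Var(Ŷ) = 25474² · 0.123656 = 8.024343 × 10^7.

8.024 × 10^7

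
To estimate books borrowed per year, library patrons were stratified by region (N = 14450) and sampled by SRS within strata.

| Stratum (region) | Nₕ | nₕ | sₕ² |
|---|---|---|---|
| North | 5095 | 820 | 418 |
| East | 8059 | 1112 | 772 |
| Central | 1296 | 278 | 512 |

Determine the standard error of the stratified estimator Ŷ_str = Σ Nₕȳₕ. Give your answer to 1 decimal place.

7238.8

Var(Ŷ_str) = Σₕ Nₕ²(1 − fₕ)sₕ²/nₕ.
North: 5095²·(1 − 820/5095)·418/820 = 1.1103061 × 10^7.
East: 8059²·(1 − 1112/8059)·772/1112 = 3.886789 × 10^7.
Central: 1296²·(1 − 278/1296)·512/278 = 2.4298415 × 10^6.
Sum = 5.2400793 × 10^7.
SE = √(5.2400793 × 10^7) = 7238.8.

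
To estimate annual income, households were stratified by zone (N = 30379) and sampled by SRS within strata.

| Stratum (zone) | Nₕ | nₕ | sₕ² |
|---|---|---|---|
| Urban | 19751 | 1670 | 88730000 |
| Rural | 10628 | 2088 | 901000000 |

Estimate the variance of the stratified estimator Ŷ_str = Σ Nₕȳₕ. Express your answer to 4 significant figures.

Var(Ŷ_str) = Σₕ Nₕ²(1 − fₕ)sₕ²/nₕ.
Urban: 19751²·(1 − 1670/19751)·88730000/1670 = 1.8974291 × 10^13.
Rural: 10628²·(1 − 2088/10628)·901000000/2088 = 3.9165503 × 10^13.
Sum = 5.8139794 × 10^13.

5.814 × 10^13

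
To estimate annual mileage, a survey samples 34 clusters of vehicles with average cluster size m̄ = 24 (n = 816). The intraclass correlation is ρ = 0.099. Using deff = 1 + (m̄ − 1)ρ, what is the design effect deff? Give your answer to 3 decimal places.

deff = 1 + (24 − 1)·0.099 = 1 + 2.277 = 3.277.

3.277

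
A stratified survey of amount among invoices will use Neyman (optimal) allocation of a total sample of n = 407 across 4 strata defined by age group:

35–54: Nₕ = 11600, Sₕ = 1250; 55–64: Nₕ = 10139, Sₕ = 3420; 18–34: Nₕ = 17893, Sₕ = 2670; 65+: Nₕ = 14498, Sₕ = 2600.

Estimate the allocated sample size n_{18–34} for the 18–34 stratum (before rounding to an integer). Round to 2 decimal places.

Neyman allocation: nₕ = n·NₕSₕ / Σⱼ NⱼSⱼ.
Σ NⱼSⱼ = 11600·1250 + 10139·3420 + 17893·2670 + 14498·2600 = 1.3464449 × 10^8.
n_{18–34} = 407·17893·2670 / (1.3464449 × 10^8) = 144.41.

144.41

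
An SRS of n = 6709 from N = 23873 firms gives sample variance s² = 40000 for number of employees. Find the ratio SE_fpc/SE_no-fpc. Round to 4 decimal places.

f = n/N = 6709/23873 = 0.28102878.
SE_no-fpc = √(s²/n) = 2.4417495; SE_fpc = √((1−f)s²/n) = 2.0704124.
Ratio = √(1−f) = 0.84792171.

0.8479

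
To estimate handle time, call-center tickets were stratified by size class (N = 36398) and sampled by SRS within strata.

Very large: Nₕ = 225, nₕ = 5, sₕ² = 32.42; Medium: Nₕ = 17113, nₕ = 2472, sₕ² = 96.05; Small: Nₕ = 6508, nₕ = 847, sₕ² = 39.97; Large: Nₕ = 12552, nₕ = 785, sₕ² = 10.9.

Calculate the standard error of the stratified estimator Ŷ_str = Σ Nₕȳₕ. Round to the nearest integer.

3721

Var(Ŷ_str) = Σₕ Nₕ²(1 − fₕ)sₕ²/nₕ.
Very large: 225²·(1 − 5/225)·32.42/5 = 320958.
Medium: 17113²·(1 − 2472/17113)·96.05/2472 = 9.7352205 × 10^6.
Small: 6508²·(1 − 847/6508)·39.97/847 = 1.738567 × 10^6.
Large: 12552²·(1 − 785/12552)·10.9/785 = 2.0508577 × 10^6.
Sum = 1.3845603 × 10^7.
SE = √(1.3845603 × 10^7) = 3721.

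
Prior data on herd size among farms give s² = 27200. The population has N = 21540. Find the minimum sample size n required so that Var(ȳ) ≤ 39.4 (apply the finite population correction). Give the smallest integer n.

Without fpc, n₀ = s²/D = 27200/39.4 = 690.3553.
With fpc, (1 − n/N)·s²/n ≤ D requires n ≥ n₀/(1 + n₀/N) = 690.3553/(1 + 690.3553/21540) = 668.9166.
Rounding up, n = 669.

669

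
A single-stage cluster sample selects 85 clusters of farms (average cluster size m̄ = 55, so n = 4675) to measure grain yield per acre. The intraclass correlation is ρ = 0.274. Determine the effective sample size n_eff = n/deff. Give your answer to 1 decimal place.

296.0

deff = 1 + (55 − 1)·0.274 = 1 + 14.796 = 15.796.
n_eff = 4675 / 15.796 = 296.0.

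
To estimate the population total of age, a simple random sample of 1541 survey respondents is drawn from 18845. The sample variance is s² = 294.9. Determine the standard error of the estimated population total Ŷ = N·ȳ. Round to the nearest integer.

7900

Var(Ŷ) = N²·Var(ȳ) = N²·(1 − n/N)·s²/n.
f = 1541/18845 = 0.08177235; Var(ȳ) = 0.91822765·294.9/1541 = 0.17572053.
Var(Ŷ) = 18845² · 0.17572053 = 6.2404339 × 10^7.
SE(Ŷ) = √(6.2404339 × 10^7) = 7900.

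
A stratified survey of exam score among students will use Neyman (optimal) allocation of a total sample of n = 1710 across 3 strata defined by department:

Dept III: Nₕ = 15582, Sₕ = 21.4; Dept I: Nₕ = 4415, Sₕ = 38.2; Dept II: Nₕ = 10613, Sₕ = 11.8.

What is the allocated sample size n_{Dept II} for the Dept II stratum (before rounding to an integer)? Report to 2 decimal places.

341.36

Neyman allocation: nₕ = n·NₕSₕ / Σⱼ NⱼSⱼ.
Σ NⱼSⱼ = 15582·21.4 + 4415·38.2 + 10613·11.8 = 627341.2.
n_{Dept II} = 1710·10613·11.8 / 627341.2 = 341.36.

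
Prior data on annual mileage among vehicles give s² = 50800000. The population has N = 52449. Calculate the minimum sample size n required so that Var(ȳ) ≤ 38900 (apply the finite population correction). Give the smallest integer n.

Without fpc, n₀ = s²/D = 50800000/38900 = 1305.9126.
With fpc, (1 − n/N)·s²/n ≤ D requires n ≥ n₀/(1 + n₀/N) = 1305.9126/(1 + 1305.9126/52449) = 1274.1870.
Rounding up, n = 1275.

1275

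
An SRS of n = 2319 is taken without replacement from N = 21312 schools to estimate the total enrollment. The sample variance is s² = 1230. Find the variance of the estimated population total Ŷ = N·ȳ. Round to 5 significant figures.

Var(Ŷ) = N²·Var(ȳ) = N²·(1 − n/N)·s²/n.
f = 2319/21312 = 0.10881194; Var(ȳ) = 0.89118806·1230/2319 = 0.47268707.
Var(Ŷ) = 21312² · 0.47268707 = 2.146951 × 10^8.

2.1470 × 10^8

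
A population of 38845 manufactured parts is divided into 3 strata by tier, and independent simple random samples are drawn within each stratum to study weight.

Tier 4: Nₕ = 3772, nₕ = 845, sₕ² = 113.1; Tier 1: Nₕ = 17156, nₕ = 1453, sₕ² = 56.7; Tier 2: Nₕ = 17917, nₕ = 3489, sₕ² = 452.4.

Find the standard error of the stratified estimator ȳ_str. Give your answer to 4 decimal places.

0.1737

Var(ȳ_str) = Σₕ Wₕ²(1 − fₕ)sₕ²/nₕ with Wₕ = Nₕ/N, N = 38845.
Tier 4: Wₕ = 0.09710387; term = 0.09710387²·(1 − 0.22401909)·113.1/845 = 9.7933224 × 10^-4.
Tier 1: Wₕ = 0.44165272; term = 0.44165272²·(1 − 0.08469340)·56.7/1453 = 0.0069670008.
Tier 2: Wₕ = 0.46124340; term = 0.46124340²·(1 − 0.19473126)·452.4/3489 = 0.022213797.
Sum = 0.03016013.
SE = √(0.03016013) = 0.1737.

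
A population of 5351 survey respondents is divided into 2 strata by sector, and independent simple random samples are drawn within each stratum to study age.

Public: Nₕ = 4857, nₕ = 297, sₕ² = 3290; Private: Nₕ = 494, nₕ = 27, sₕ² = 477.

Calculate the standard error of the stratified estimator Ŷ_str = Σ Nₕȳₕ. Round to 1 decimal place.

Var(Ŷ_str) = Σₕ Nₕ²(1 − fₕ)sₕ²/nₕ.
Public: 4857²·(1 − 297/4857)·3290/297 = 2.4534228 × 10^8.
Private: 494²·(1 − 27/494)·477/27 = 4.0756647 × 10^6.
Sum = 2.4941794 × 10^8.
SE = √(2.4941794 × 10^8) = 15793.0.

15793.0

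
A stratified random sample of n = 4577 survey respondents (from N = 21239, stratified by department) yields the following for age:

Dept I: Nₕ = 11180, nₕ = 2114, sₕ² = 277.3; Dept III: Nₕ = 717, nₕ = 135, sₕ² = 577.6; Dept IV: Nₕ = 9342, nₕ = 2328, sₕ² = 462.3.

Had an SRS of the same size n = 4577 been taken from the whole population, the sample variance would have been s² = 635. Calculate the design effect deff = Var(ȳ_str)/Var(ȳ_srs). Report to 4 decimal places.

0.5722

Var(ȳ_str) = Σ Wₕ²(1−fₕ)sₕ²/nₕ with Wₕ = Nₕ/21239:
  Dept I: (11180/21239)²·(1−2114/11180)·277.3/2114 = 0.029473674
  Dept III: (717/21239)²·(1−135/717)·577.6/135 = 0.0039579238
  Dept IV: (9342/21239)²·(1−2328/9342)·462.3/2328 = 0.028845523
  → Var(ȳ_str) = 0.062277121.
Var(ȳ_srs) = (1 − 4577/21239)·635/4577 = 0.10883933.
deff = 0.062277121 / 0.10883933 = 0.5722.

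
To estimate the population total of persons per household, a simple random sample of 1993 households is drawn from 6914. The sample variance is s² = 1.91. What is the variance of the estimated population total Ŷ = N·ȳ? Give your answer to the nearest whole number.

32607

Var(Ŷ) = N²·Var(ȳ) = N²·(1 − n/N)·s²/n.
f = 1993/6914 = 0.28825571; Var(ȳ) = 0.71174429·1.91/1993 = 6.8210316 × 10^-4.
Var(Ŷ) = 6914² · (6.8210316 × 10^-4) = 32606.847.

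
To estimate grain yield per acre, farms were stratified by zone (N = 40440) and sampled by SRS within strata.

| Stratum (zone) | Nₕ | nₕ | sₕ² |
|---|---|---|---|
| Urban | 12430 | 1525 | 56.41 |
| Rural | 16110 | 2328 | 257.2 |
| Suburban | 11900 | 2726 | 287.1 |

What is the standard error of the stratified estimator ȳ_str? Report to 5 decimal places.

0.15842

Var(ȳ_str) = Σₕ Wₕ²(1 − fₕ)sₕ²/nₕ with Wₕ = Nₕ/N, N = 40440.
Urban: Wₕ = 0.30736894; term = 0.30736894²·(1 − 0.12268705)·56.41/1525 = 0.0030659196.
Rural: Wₕ = 0.39836795; term = 0.39836795²·(1 − 0.14450652)·257.2/2328 = 0.014999386.
Suburban: Wₕ = 0.29426311; term = 0.29426311²·(1 − 0.22907563)·287.1/2726 = 0.0070305734.
Sum = 0.025095879.
SE = √(0.025095879) = 0.15842.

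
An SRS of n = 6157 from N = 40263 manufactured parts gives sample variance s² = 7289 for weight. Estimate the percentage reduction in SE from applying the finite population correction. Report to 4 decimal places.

7.9630

f = n/N = 6157/40263 = 0.15291955.
SE_no-fpc = √(s²/n) = 1.0880514; SE_fpc = √((1−f)s²/n) = 1.0014095.
Ratio = √(1−f) = 0.92036973. Reduction = 100·(1 − 0.92036973) = 7.9630%.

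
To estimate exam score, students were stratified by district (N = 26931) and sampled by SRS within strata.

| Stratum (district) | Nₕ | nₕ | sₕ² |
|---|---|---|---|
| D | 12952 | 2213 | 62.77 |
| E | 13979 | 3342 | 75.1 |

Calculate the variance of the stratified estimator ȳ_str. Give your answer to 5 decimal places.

0.01005

Var(ȳ_str) = Σₕ Wₕ²(1 − fₕ)sₕ²/nₕ with Wₕ = Nₕ/N, N = 26931.
D: Wₕ = 0.48093275; term = 0.48093275²·(1 − 0.17086164)·62.77/2213 = 0.0054395933.
E: Wₕ = 0.51906725; term = 0.51906725²·(1 − 0.23907290)·75.1/3342 = 0.0046070592.
Sum = 0.010046653.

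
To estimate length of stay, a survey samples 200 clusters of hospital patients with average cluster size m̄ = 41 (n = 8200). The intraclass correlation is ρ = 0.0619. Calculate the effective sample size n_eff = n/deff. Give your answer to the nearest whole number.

deff = 1 + (41 − 1)·0.0619 = 1 + 2.476 = 3.476.
n_eff = 8200 / 3.476 = 2359.

2359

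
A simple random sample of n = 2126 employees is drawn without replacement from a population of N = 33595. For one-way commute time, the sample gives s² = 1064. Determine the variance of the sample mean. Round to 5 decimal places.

0.46880

Under SRS without replacement, Var(ȳ) = (1 − f)·s²/n with f = n/N = 2126/33595 = 0.06328323.
Var(ȳ) = (1 − 0.06328323)·1064/2126 = 0.93671677·0.50047037 = 0.46879899.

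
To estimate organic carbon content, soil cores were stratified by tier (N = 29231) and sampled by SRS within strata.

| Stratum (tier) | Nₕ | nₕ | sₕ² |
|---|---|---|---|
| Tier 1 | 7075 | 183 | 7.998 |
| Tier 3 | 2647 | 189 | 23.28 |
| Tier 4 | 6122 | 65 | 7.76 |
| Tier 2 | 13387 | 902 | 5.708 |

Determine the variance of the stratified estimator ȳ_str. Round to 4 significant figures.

0.009851

Var(ȳ_str) = Σₕ Wₕ²(1 − fₕ)sₕ²/nₕ with Wₕ = Nₕ/N, N = 29231.
Tier 1: Wₕ = 0.24203756; term = 0.24203756²·(1 − 0.02586572)·7.998/183 = 0.0024941047.
Tier 3: Wₕ = 0.09055455; term = 0.09055455²·(1 − 0.07140159)·23.28/189 = 9.3792831 × 10^-4.
Tier 4: Wₕ = 0.20943519; term = 0.20943519²·(1 − 0.01061745)·7.76/65 = 0.00518098.
Tier 2: Wₕ = 0.45797270; term = 0.45797270²·(1 − 0.06737880)·5.708/902 = 0.0012378325.
Sum = 0.0098508455.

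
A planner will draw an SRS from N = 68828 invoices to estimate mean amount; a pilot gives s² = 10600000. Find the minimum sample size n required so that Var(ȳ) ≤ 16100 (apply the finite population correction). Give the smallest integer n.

653

Without fpc, n₀ = s²/D = 10600000/16100 = 658.3851.
With fpc, (1 − n/N)·s²/n ≤ D requires n ≥ n₀/(1 + n₀/N) = 658.3851/(1 + 658.3851/68828) = 652.1469.
Rounding up, n = 653.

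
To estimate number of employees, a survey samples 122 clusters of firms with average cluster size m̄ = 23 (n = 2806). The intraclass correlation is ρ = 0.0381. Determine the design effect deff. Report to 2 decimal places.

deff = 1 + (23 − 1)·0.0381 = 1 + 0.8382 = 1.8382.

1.84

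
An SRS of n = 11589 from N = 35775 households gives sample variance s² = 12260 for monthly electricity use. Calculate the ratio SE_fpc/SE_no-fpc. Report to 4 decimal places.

f = n/N = 11589/35775 = 0.32394130.
SE_no-fpc = √(s²/n) = 1.0285425; SE_fpc = √((1−f)s²/n) = 0.84569635.
Ratio = √(1−f) = 0.82222789.

0.8222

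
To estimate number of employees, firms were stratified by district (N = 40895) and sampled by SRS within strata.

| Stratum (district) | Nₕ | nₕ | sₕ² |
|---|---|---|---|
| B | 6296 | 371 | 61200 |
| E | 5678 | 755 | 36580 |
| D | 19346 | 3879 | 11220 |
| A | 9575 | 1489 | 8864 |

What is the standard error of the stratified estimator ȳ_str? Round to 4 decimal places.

2.2984

Var(ȳ_str) = Σₕ Wₕ²(1 − fₕ)sₕ²/nₕ with Wₕ = Nₕ/N, N = 40895.
B: Wₕ = 0.15395525; term = 0.15395525²·(1 − 0.05892630)·61200/371 = 3.6795115.
E: Wₕ = 0.13884338; term = 0.13884338²·(1 − 0.13296936)·36580/755 = 0.80980704.
D: Wₕ = 0.47306517; term = 0.47306517²·(1 − 0.20050656)·11220/3879 = 0.51752332.
A: Wₕ = 0.23413620; term = 0.23413620²·(1 − 0.15550914)·8864/1489 = 0.27559234.
Sum = 5.2824342.
SE = √(5.2824342) = 2.2984.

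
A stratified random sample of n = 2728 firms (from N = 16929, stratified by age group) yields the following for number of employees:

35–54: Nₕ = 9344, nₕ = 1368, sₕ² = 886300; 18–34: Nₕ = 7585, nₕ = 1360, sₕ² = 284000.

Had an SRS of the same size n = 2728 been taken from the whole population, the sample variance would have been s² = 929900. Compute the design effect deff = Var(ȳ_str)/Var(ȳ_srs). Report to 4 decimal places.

0.7095

Var(ȳ_str) = Σ Wₕ²(1−fₕ)sₕ²/nₕ with Wₕ = Nₕ/16929:
  35–54: (9344/16929)²·(1−1368/9344)·886300/1368 = 168.48065
  18–34: (7585/16929)²·(1−1360/7585)·284000/1360 = 34.404224
  → Var(ȳ_str) = 202.88487.
Var(ȳ_srs) = (1 − 2728/16929)·929900/2728 = 285.94302.
deff = 202.88487 / 285.94302 = 0.7095.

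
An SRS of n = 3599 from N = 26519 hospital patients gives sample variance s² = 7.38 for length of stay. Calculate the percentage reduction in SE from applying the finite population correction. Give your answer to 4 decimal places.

7.0330

f = n/N = 3599/26519 = 0.13571402.
SE_no-fpc = √(s²/n) = 0.045283215; SE_fpc = √((1−f)s²/n) = 0.042098439.
Ratio = √(1−f) = 0.92966983. Reduction = 100·(1 − 0.92966983) = 7.0330%.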